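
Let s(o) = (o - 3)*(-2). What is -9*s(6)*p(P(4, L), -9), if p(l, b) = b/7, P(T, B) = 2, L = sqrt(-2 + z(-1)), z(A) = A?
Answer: -486/7 ≈ -69.429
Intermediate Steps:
L = I*sqrt(3) (L = sqrt(-2 - 1) = sqrt(-3) = I*sqrt(3) ≈ 1.732*I)
s(o) = 6 - 2*o (s(o) = (-3 + o)*(-2) = 6 - 2*o)
p(l, b) = b/7 (p(l, b) = b*(1/7) = b/7)
-9*s(6)*p(P(4, L), -9) = -9*(6 - 2*6)*(1/7)*(-9) = -9*(6 - 12)*(-9)/7 = -9*(-6)*(-9)/7 = -(-54)*(-9)/7 = -1*486/7 = -486/7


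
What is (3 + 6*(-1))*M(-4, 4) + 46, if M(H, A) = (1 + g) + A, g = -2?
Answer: 37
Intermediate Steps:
M(H, A) = -1 + A (M(H, A) = (1 - 2) + A = -1 + A)
(3 + 6*(-1))*M(-4, 4) + 46 = (3 + 6*(-1))*(-1 + 4) + 46 = (3 - 6)*3 + 46 = -3*3 + 46 = -9 + 46 = 37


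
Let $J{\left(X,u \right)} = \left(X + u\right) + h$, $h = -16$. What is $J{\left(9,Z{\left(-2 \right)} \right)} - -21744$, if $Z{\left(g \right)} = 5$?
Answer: $21742$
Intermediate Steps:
$J{\left(X,u \right)} = -16 + X + u$ ($J{\left(X,u \right)} = \left(X + u\right) - 16 = -16 + X + u$)
$J{\left(9,Z{\left(-2 \right)} \right)} - -21744 = \left(-16 + 9 + 5\right) - -21744 = -2 + 21744 = 21742$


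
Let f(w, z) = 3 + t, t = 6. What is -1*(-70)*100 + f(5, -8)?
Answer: 7009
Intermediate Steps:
f(w, z) = 9 (f(w, z) = 3 + 6 = 9)
-1*(-70)*100 + f(5, -8) = -1*(-70)*100 + 9 = 70*100 + 9 = 7000 + 9 = 7009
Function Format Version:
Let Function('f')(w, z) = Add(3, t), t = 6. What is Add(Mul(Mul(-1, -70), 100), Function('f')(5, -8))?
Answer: 7009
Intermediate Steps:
Function('f')(w, z) = 9 (Function('f')(w, z) = Add(3, 6) = 9)
Add(Mul(Mul(-1, -70), 100), Function('f')(5, -8)) = Add(Mul(Mul(-1, -70), 100), 9) = Add(Mul(70, 100), 9) = Add(7000, 9) = 7009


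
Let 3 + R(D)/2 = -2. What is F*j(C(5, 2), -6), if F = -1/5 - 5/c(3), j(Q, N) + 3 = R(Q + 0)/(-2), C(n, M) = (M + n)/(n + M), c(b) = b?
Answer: -56/15 ≈ -3.7333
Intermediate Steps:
R(D) = -10 (R(D) = -6 + 2*(-2) = -6 - 4 = -10)
C(n, M) = 1 (C(n, M) = (M + n)/(M + n) = 1)
j(Q, N) = 2 (j(Q, N) = -3 - 10/(-2) = -3 - 10*(-½) = -3 + 5 = 2)
F = -28/15 (F = -1/5 - 5/3 = -1*⅕ - 5*⅓ = -⅕ - 5/3 = -28/15 ≈ -1.8667)
F*j(C(5, 2), -6) = -28/15*2 = -56/15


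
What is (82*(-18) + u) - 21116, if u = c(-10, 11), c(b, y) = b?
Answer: -22602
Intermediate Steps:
u = -10
(82*(-18) + u) - 21116 = (82*(-18) - 10) - 21116 = (-1476 - 10) - 21116 = -1486 - 21116 = -22602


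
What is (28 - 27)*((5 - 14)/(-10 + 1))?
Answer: 1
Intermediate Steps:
(28 - 27)*((5 - 14)/(-10 + 1)) = 1*(-9/(-9)) = 1*(-9*(-⅑)) = 1*1 = 1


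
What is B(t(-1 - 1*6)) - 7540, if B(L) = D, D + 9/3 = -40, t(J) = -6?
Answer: -7583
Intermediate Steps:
D = -43 (D = -3 - 40 = -43)
B(L) = -43
B(t(-1 - 1*6)) - 7540 = -43 - 7540 = -7583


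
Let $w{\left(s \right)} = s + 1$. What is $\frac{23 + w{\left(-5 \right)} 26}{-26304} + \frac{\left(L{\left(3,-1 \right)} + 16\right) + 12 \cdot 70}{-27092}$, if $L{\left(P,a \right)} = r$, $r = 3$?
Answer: $- \frac{1700057}{59385664} \approx -0.028627$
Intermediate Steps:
$w{\left(s \right)} = 1 + s$
$L{\left(P,a \right)} = 3$
$\frac{23 + w{\left(-5 \right)} 26}{-26304} + \frac{\left(L{\left(3,-1 \right)} + 16\right) + 12 \cdot 70}{-27092} = \frac{23 + \left(1 - 5\right) 26}{-26304} + \frac{\left(3 + 16\right) + 12 \cdot 70}{-27092} = \left(23 - 104\right) \left(- \frac{1}{26304}\right) + \left(19 + 840\right) \left(- \frac{1}{27092}\right) = \left(23 - 104\right) \left(- \frac{1}{26304}\right) + 859 \left(- \frac{1}{27092}\right) = \left(-81\right) \left(- \frac{1}{26304}\right) - \frac{859}{27092} = \frac{27}{8768} - \frac{859}{27092} = - \frac{1700057}{59385664}$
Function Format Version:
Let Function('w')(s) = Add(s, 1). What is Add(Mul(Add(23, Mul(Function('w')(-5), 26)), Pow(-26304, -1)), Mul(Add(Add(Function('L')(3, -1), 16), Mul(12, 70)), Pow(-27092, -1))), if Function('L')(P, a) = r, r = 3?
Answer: Rational(-1700057, 59385664) ≈ -0.028627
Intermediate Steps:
Function('w')(s) = Add(1, s)
Function('L')(P, a) = 3
Add(Mul(Add(23, Mul(Function('w')(-5), 26)), Pow(-26304, -1)), Mul(Add(Add(Function('L')(3, -1), 16), Mul(12, 70)), Pow(-27092, -1))) = Add(Mul(Add(23, Mul(Add(1, -5), 26)), Pow(-26304, -1)), Mul(Add(Add(3, 16), Mul(12, 70)), Pow(-27092, -1))) = Add(Mul(Add(23, Mul(-4, 26)), Rational(-1, 26304)), Mul(Add(19, 840), Rational(-1, 27092))) = Add(Mul(Add(23, -104), Rational(-1, 26304)), Mul(859, Rational(-1, 27092))) = Add(Mul(-81, Rational(-1, 26304)), Rational(-859, 27092)) = Add(Rational(27, 8768), Rational(-859, 27092)) = Rational(-1700057, 59385664)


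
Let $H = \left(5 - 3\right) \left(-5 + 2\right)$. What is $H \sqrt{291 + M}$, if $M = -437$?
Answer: $- 6 i \sqrt{146} \approx - 72.498 i$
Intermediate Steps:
$H = -6$ ($H = 2 \left(-3\right) = -6$)
$H \sqrt{291 + M} = - 6 \sqrt{291 - 437} = - 6 \sqrt{-146} = - 6 i \sqrt{146}$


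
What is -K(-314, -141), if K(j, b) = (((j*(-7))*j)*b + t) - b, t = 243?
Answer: -97314636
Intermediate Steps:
K(j, b) = 243 - b - 7*b*j² (K(j, b) = (((j*(-7))*j)*b + 243) - b = (((-7*j)*j)*b + 243) - b = ((-7*j²)*b + 243) - b = (-7*b*j² + 243) - b = (243 - 7*b*j²) - b = 243 - b - 7*b*j²)
-K(-314, -141) = -(243 - 1*(-141) - 7*(-141)*(-314)²) = -(243 + 141 - 7*(-141)*98596) = -(243 + 141 + 97314252) = -1*97314636 = -97314636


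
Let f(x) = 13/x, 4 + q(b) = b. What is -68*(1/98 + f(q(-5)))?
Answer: 43010/441 ≈ 97.528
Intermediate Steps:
q(b) = -4 + b
-68*(1/98 + f(q(-5))) = -68*(1/98 + 13/(-4 - 5)) = -68*(1/98 + 13/(-9)) = -68*(1/98 + 13*(-⅑)) = -68*(1/98 - 13/9) = -68*(-1265/882) = 43010/441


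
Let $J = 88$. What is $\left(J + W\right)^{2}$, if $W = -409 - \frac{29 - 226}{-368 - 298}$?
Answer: $\frac{45788724289}{443556} \approx 1.0323 \cdot 10^{5}$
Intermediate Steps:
$W = - \frac{272591}{666}$ ($W = -409 - - \frac{197}{-666} = -409 - \left(-197\right) \left(- \frac{1}{666}\right) = -409 - \frac{197}{666} = - \frac{272591}{666} \approx -409.3$)
$\left(J + W\right)^{2} = \left(88 - \frac{272591}{666}\right)^{2} = \left(- \frac{213983}{666}\right)^{2} = \frac{45788724289}{443556}$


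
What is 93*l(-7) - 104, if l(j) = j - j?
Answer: -104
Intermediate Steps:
l(j) = 0
93*l(-7) - 104 = 93*0 - 104 = 0 - 104 = -104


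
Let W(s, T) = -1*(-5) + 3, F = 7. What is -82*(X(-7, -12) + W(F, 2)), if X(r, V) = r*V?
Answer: -7544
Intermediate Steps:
W(s, T) = 8 (W(s, T) = 5 + 3 = 8)
X(r, V) = V*r
-82*(X(-7, -12) + W(F, 2)) = -82*(-12*(-7) + 8) = -82*(84 + 8) = -82*92 = -7544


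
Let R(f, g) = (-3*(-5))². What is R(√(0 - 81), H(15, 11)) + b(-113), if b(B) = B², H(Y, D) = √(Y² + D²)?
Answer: 12994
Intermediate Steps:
H(Y, D) = √(D² + Y²)
R(f, g) = 225 (R(f, g) = 15² = 225)
R(√(0 - 81), H(15, 11)) + b(-113) = 225 + (-113)² = 225 + 12769 = 12994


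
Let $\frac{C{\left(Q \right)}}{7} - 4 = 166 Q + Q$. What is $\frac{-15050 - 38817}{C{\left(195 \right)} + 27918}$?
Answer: $- \frac{53867}{255901} \approx -0.2105$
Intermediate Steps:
$C{\left(Q \right)} = 28 + 1169 Q$ ($C{\left(Q \right)} = 28 + 7 \left(166 Q + Q\right) = 28 + 7 \cdot 167 Q = 28 + 1169 Q$)
$\frac{-15050 - 38817}{C{\left(195 \right)} + 27918} = \frac{-15050 - 38817}{\left(28 + 1169 \cdot 195\right) + 27918} = - \frac{53867}{\left(28 + 227955\right) + 27918} = - \frac{53867}{227983 + 27918} = - \frac{53867}{255901}$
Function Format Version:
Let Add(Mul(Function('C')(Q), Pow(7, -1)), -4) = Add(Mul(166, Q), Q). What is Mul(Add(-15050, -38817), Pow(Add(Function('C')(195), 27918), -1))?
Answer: Rational(-53867, 255901) ≈ -0.21050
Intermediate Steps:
Function('C')(Q) = Add(28, Mul(1169, Q)) (Function('C')(Q) = Add(28, Mul(7, Add(Mul(166, Q), Q))) = Add(28, Mul(7, Mul(167, Q))) = Add(28, Mul(1169, Q)))
Mul(Add(-15050, -38817), Pow(Add(Function('C')(195), 27918), -1)) = Mul(Add(-15050, -38817), Pow(Add(Add(28, Mul(1169, 195)), 27918), -1)) = Mul(-53867, Pow(Add(Add(28, 227955), 27918), -1)) = Mul(-53867, Pow(Add(227983, 27918), -1)) = Mul(-53867, Pow(255901, -1)) = Mul(-53867, Rational(1, 255901)) = Rational(-53867, 255901)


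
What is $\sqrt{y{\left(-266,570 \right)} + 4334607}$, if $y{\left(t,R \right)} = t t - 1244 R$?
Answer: $\sqrt{3696283} \approx 1922.6$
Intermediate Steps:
$y{\left(t,R \right)} = t^{2} - 1244 R$
$\sqrt{y{\left(-266,570 \right)} + 4334607} = \sqrt{\left(\left(-266\right)^{2} - 709080\right) + 4334607} = \sqrt{\left(70756 - 709080\right) + 4334607} = \sqrt{-638324 + 4334607} = \sqrt{3696283}$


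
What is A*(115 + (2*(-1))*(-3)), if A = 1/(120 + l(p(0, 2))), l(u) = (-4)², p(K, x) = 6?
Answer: 121/136 ≈ 0.88971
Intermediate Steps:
l(u) = 16
A = 1/136 (A = 1/(120 + 16) = 1/136 ≈ 0.0073529)
A*(115 + (2*(-1))*(-3)) = (115 + (2*(-1))*(-3))/136 = (115 - 2*(-3))/136 = (115 + 6)/136 = (1/136)*121 = 121/136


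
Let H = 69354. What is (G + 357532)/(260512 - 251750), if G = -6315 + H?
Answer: 420571/8762 ≈ 47.999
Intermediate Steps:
G = 63039 (G = -6315 + 69354 = 63039)
(G + 357532)/(260512 - 251750) = (63039 + 357532)/(260512 - 251750) = 420571/8762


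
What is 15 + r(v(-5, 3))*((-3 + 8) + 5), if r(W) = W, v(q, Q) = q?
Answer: -35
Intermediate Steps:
15 + r(v(-5, 3))*((-3 + 8) + 5) = 15 - 5*((-3 + 8) + 5) = 15 - 5*(5 + 5) = 15 - 5*10 = 15 - 50 = -35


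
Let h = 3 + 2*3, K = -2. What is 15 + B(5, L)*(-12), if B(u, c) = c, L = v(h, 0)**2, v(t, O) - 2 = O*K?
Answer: -33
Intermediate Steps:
h = 9 (h = 3 + 6 = 9)
v(t, O) = 2 - 2*O (v(t, O) = 2 + O*(-2) = 2 - 2*O)
L = 4 (L = (2 - 2*0)**2 = (2 + 0)**2 = 2**2 = 4)
15 + B(5, L)*(-12) = 15 + 4*(-12) = 15 - 48 = -33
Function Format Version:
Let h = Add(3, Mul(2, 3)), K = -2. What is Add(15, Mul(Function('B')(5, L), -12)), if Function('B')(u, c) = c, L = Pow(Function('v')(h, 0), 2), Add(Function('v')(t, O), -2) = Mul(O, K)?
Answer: -33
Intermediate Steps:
h = 9 (h = Add(3, 6) = 9)
Function('v')(t, O) = Add(2, Mul(-2, O)) (Function('v')(t, O) = Add(2, Mul(O, -2)) = Add(2, Mul(-2, O)))
L = 4 (L = Pow(Add(2, Mul(-2, 0)), 2) = Pow(Add(2, 0), 2) = Pow(2, 2) = 4)
Add(15, Mul(Function('B')(5, L), -12)) = Add(15, Mul(4, -12)) = Add(15, -48) = -33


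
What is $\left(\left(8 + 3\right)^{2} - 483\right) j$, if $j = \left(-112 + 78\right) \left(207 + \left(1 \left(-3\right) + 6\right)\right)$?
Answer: $2584680$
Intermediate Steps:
$j = -7140$ ($j = - 34 \left(207 + \left(-3 + 6\right)\right) = - 34 \left(207 + 3\right) = \left(-34\right) 210 = -7140$)
$\left(\left(8 + 3\right)^{2} - 483\right) j = \left(\left(8 + 3\right)^{2} - 483\right) \left(-7140\right) = \left(11^{2} - 483\right) \left(-7140\right) = \left(121 - 483\right) \left(-7140\right) = \left(-362\right) \left(-7140\right) = 2584680$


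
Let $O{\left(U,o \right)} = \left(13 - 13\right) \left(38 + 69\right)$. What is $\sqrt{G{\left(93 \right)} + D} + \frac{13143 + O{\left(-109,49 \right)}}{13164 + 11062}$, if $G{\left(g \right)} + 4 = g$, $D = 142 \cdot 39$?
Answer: $\frac{13143}{24226} + \sqrt{5627} \approx 75.556$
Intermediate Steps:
$O{\left(U,o \right)} = 0$ ($O{\left(U,o \right)} = 0 \cdot 107 = 0$)
$D = 5538$
$G{\left(g \right)} = -4 + g$
$\sqrt{G{\left(93 \right)} + D} + \frac{13143 + O{\left(-109,49 \right)}}{13164 + 11062} = \sqrt{\left(-4 + 93\right) + 5538} + \frac{13143 + 0}{13164 + 11062} = \sqrt{89 + 5538} + \frac{13143}{24226} = \sqrt{5627} + 13143 \cdot \frac{1}{24226} = \sqrt{5627} + \frac{13143}{24226} = \frac{13143}{24226} + \sqrt{5627}$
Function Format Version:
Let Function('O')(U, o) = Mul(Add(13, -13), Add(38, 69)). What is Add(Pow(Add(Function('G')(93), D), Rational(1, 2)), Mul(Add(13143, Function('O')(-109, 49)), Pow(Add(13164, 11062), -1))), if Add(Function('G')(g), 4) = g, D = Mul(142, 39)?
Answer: Add(Rational(13143, 24226), Pow(5627, Rational(1, 2))) ≈ 75.556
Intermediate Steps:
Function('O')(U, o) = 0 (Function('O')(U, o) = Mul(0, 107) = 0)
D = 5538
Function('G')(g) = Add(-4, g)
Add(Pow(Add(Function('G')(93), D), Rational(1, 2)), Mul(Add(13143, Function('O')(-109, 49)), Pow(Add(13164, 11062), -1))) = Add(Pow(Add(Add(-4, 93), 5538), Rational(1, 2)), Mul(Add(13143, 0), Pow(Add(13164, 11062), -1))) = Add(Pow(Add(89, 5538), Rational(1, 2)), Mul(13143, Pow(24226, -1))) = Add(Pow(5627, Rational(1, 2)), Mul(13143, Rational(1, 24226))) = Add(Pow(5627, Rational(1, 2)), Rational(13143, 24226)) = Add(Rational(13143, 24226), Pow(5627, Rational(1, 2)))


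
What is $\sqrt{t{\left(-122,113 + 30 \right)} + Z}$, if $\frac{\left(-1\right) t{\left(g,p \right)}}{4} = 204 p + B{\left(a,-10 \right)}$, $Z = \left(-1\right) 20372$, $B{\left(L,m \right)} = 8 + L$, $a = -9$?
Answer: $4 i \sqrt{8566} \approx 370.21 i$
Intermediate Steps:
$Z = -20372$
$t{\left(g,p \right)} = 4 - 816 p$ ($t{\left(g,p \right)} = - 4 \left(204 p + \left(8 - 9\right)\right) = - 4 \left(204 p - 1\right) = - 4 \left(-1 + 204 p\right) = 4 - 816 p$)
$\sqrt{t{\left(-122,113 + 30 \right)} + Z} = \sqrt{\left(4 - 816 \left(113 + 30\right)\right) - 20372} = \sqrt{\left(4 - 116688\right) - 20372} = \sqrt{-116684 - 20372} = \sqrt{-137056} = 4 i \sqrt{8566}$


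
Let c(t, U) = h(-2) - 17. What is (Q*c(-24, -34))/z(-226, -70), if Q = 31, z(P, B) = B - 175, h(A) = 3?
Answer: 62/35 ≈ 1.7714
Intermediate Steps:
z(P, B) = -175 + B
c(t, U) = -14 (c(t, U) = 3 - 17 = -14)
(Q*c(-24, -34))/z(-226, -70) = (31*(-14))/(-175 - 70) = -434/(-245) = -434*(-1/245) = 62/35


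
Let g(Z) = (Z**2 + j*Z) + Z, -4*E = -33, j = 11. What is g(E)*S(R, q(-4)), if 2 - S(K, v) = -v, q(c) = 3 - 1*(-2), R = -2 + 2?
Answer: 18711/16 ≈ 1169.4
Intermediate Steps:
R = 0
E = 33/4 (E = -1/4*(-33) = 33/4 ≈ 8.2500)
q(c) = 5 (q(c) = 3 + 2 = 5)
S(K, v) = 2 + v (S(K, v) = 2 - (-1)*v = 2 + v)
g(Z) = Z**2 + 12*Z (g(Z) = (Z**2 + 11*Z) + Z = Z**2 + 12*Z)
g(E)*S(R, q(-4)) = (33*(12 + 33/4)/4)*(2 + 5) = ((33/4)*(81/4))*7 = (2673/16)*7 = 18711/16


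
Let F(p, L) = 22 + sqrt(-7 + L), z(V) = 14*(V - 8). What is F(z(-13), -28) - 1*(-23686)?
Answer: 23708 + I*sqrt(35) ≈ 23708.0 + 5.9161*I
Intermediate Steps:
z(V) = -112 + 14*V (z(V) = 14*(-8 + V) = -112 + 14*V)
F(z(-13), -28) - 1*(-23686) = (22 + sqrt(-7 - 28)) - 1*(-23686) = (22 + sqrt(-35)) + 23686 = (22 + I*sqrt(35)) + 23686 = 23708 + I*sqrt(35)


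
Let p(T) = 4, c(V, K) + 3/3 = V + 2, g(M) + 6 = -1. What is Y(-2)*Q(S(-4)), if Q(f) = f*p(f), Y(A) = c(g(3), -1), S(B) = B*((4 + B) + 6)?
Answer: 576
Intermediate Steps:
g(M) = -7 (g(M) = -6 - 1 = -7)
c(V, K) = 1 + V (c(V, K) = -1 + (V + 2) = -1 + (2 + V) = 1 + V)
S(B) = B*(10 + B)
Y(A) = -6 (Y(A) = 1 - 7 = -6)
Q(f) = 4*f (Q(f) = f*4 = 4*f)
Y(-2)*Q(S(-4)) = -24*(-4*(10 - 4)) = -24*(-4*6) = -24*(-24) = -6*(-96) = 576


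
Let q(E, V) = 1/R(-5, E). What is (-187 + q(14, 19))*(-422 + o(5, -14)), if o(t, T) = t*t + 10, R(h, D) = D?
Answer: 1012779/14 ≈ 72341.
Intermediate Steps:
q(E, V) = 1/E
o(t, T) = 10 + t² (o(t, T) = t² + 10 = 10 + t²)
(-187 + q(14, 19))*(-422 + o(5, -14)) = (-187 + 1/14)*(-422 + (10 + 5²)) = (-187 + 1/14)*(-422 + (10 + 25)) = -2617*(-422 + 35)/14 = -2617/14*(-387) = 1012779/14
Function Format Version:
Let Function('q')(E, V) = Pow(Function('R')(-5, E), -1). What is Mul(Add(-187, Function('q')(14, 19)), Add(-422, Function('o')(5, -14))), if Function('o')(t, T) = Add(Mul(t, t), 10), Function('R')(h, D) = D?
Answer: Rational(1012779, 14) ≈ 72341.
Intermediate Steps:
Function('q')(E, V) = Pow(E, -1)
Function('o')(t, T) = Add(10, Pow(t, 2)) (Function('o')(t, T) = Add(Pow(t, 2), 10) = Add(10, Pow(t, 2)))
Mul(Add(-187, Function('q')(14, 19)), Add(-422, Function('o')(5, -14))) = Mul(Add(-187, Pow(14, -1)), Add(-422, Add(10, Pow(5, 2)))) = Mul(Add(-187, Rational(1, 14)), Add(-422, Add(10, 25))) = Mul(Rational(-2617, 14), Add(-422, 35)) = Mul(Rational(-2617, 14), -387) = Rational(1012779, 14)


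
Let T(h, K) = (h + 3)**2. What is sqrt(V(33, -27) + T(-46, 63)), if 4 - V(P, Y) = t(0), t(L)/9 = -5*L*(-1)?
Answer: sqrt(1853) ≈ 43.047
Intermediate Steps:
t(L) = 45*L (t(L) = 9*(-5*L*(-1)) = 9*(5*L) = 45*L)
V(P, Y) = 4 (V(P, Y) = 4 - 45*0 = 4 - 1*0 = 4 + 0 = 4)
T(h, K) = (3 + h)**2
sqrt(V(33, -27) + T(-46, 63)) = sqrt(4 + (3 - 46)**2) = sqrt(4 + (-43)**2) = sqrt(4 + 1849) = sqrt(1853)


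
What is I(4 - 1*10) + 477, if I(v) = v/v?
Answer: 478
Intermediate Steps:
I(v) = 1
I(4 - 1*10) + 477 = 1 + 477 = 478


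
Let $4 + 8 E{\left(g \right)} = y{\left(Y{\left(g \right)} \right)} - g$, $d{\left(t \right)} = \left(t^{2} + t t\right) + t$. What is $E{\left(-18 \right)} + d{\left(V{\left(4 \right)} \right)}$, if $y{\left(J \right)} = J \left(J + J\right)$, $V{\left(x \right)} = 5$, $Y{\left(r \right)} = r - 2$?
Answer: $\frac{627}{4} \approx 156.75$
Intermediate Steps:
$Y{\left(r \right)} = -2 + r$
$y{\left(J \right)} = 2 J^{2}$ ($y{\left(J \right)} = J 2 J = 2 J^{2}$)
$d{\left(t \right)} = t + 2 t^{2}$ ($d{\left(t \right)} = \left(t^{2} + t^{2}\right) + t = 2 t^{2} + t = t + 2 t^{2}$)
$E{\left(g \right)} = - \frac{1}{2} - \frac{g}{8} + \frac{\left(-2 + g\right)^{2}}{4}$ ($E{\left(g \right)} = - \frac{1}{2} + \frac{2 \left(-2 + g\right)^{2} - g}{8} = - \frac{1}{2} + \frac{- g + 2 \left(-2 + g\right)^{2}}{8} = - \frac{1}{2} - \left(- \frac{\left(-2 + g\right)^{2}}{4} + \frac{g}{8}\right) = - \frac{1}{2} - \frac{g}{8} + \frac{\left(-2 + g\right)^{2}}{4}$)
$E{\left(-18 \right)} + d{\left(V{\left(4 \right)} \right)} = \left(- \frac{1}{2} - - \frac{9}{4} + \frac{\left(-2 - 18\right)^{2}}{4}\right) + 5 \left(1 + 2 \cdot 5\right) = \left(- \frac{1}{2} + \frac{9}{4} + \frac{\left(-20\right)^{2}}{4}\right) + 5 \left(1 + 10\right) = \left(- \frac{1}{2} + \frac{9}{4} + \frac{1}{4} \cdot 400\right) + 5 \cdot 11 = \left(- \frac{1}{2} + \frac{9}{4} + 100\right) + 55 = \frac{407}{4} + 55 = \frac{627}{4}$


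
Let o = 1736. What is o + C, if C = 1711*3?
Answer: 6869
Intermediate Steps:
C = 5133
o + C = 1736 + 5133 = 6869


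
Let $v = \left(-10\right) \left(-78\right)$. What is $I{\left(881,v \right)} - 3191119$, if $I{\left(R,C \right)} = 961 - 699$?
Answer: $-3190857$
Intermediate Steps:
$v = 780$
$I{\left(R,C \right)} = 262$ ($I{\left(R,C \right)} = 961 - 699 = 262$)
$I{\left(881,v \right)} - 3191119 = 262 - 3191119 = -3190857$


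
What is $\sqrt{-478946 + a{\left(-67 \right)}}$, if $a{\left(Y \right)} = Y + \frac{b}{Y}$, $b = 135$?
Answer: $\frac{i \sqrt{2150298402}}{67} \approx 692.11 i$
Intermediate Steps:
$a{\left(Y \right)} = Y + \frac{135}{Y}$
$\sqrt{-478946 + a{\left(-67 \right)}} = \sqrt{-478946 - \left(67 - \frac{135}{-67}\right)} = \sqrt{-478946 + \left(-67 + 135 \left(- \frac{1}{67}\right)\right)} = \sqrt{-478946 - \frac{4624}{67}} = \sqrt{- \frac{32094006}{67}} = \frac{i \sqrt{2150298402}}{67}$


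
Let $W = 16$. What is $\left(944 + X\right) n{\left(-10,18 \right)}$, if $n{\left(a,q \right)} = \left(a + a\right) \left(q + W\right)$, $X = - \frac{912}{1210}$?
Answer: $- \frac{77610304}{121} \approx -6.4141 \cdot 10^{5}$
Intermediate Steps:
$X = - \frac{456}{605}$ ($X = \left(-912\right) \frac{1}{1210} = - \frac{456}{605} \approx -0.75372$)
$n{\left(a,q \right)} = 2 a \left(16 + q\right)$ ($n{\left(a,q \right)} = \left(a + a\right) \left(q + 16\right) = 2 a \left(16 + q\right)$)
$\left(944 + X\right) n{\left(-10,18 \right)} = \left(944 - \frac{456}{605}\right) 2 \left(-10\right) \left(16 + 18\right) = \frac{570664 \cdot 2 \left(-10\right) 34}{605} = \frac{570664}{605} \left(-680\right) = - \frac{77610304}{121}$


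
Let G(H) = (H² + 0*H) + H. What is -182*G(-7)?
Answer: -7644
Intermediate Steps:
G(H) = H + H² (G(H) = (H² + 0) + H = H² + H = H + H²)
-182*G(-7) = -(-1274)*(1 - 7) = -(-1274)*(-6) = -182*42 = -7644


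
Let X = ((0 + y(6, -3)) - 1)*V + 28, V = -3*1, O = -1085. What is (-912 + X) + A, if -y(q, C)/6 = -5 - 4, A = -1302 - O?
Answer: -1260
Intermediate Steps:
A = -217 (A = -1302 - 1*(-1085) = -1302 + 1085 = -217)
y(q, C) = 54 (y(q, C) = -6*(-5 - 4) = -6*(-9) = 54)
V = -3
X = -131 (X = ((0 + 54) - 1)*(-3) + 28 = (54 - 1)*(-3) + 28 = 53*(-3) + 28 = -159 + 28 = -131)
(-912 + X) + A = (-912 - 131) - 217 = -1043 - 217 = -1260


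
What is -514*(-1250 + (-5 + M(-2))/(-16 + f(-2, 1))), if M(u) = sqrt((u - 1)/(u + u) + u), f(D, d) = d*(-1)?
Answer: 10919930/17 + 257*I*sqrt(5)/17 ≈ 6.4235e+5 + 33.804*I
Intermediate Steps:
f(D, d) = -d
M(u) = sqrt(u + (-1 + u)/(2*u)) (M(u) = sqrt((-1 + u)/((2*u)) + u) = sqrt((-1 + u)*(1/(2*u)) + u) = sqrt((-1 + u)/(2*u) + u) = sqrt(u + (-1 + u)/(2*u)))
-514*(-1250 + (-5 + M(-2))/(-16 + f(-2, 1))) = -514*(-1250 + (-5 + sqrt(2 - 2/(-2) + 4*(-2))/2)/(-16 - 1*1)) = -514*(-1250 + (-5 + sqrt(2 - 2*(-1/2) - 8)/2)/(-16 - 1)) = -514*(-1250 + (-5 + sqrt(2 + 1 - 8)/2)/(-17)) = -514*(-1250 - (-5 + sqrt(-5)/2)/17) = -514*(-1250 - (-5 + (I*sqrt(5))/2)/17) = -514*(-1250 - (-5 + I*sqrt(5)/2)/17) = -514*(-1250 + (5/17 - I*sqrt(5)/34)) = -514*(-21245/17 - I*sqrt(5)/34) = 10919930/17 + 257*I*sqrt(5)/17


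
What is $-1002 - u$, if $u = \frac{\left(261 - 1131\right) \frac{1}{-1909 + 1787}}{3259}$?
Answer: $- \frac{199197033}{198799} \approx -1002.0$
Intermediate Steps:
$u = \frac{435}{198799}$ ($u = - \frac{870}{-122} \cdot \frac{1}{3259} = \left(-870\right) \left(- \frac{1}{122}\right) \frac{1}{3259} = \frac{435}{61} \cdot \frac{1}{3259} = \frac{435}{198799} \approx 0.0021881$)
$-1002 - u = -1002 - \frac{435}{198799} = - \frac{199197033}{198799}$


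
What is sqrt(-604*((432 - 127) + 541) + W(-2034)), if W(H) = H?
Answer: 3*I*sqrt(57002) ≈ 716.25*I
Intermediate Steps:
sqrt(-604*((432 - 127) + 541) + W(-2034)) = sqrt(-604*((432 - 127) + 541) - 2034) = sqrt(-604*(305 + 541) - 2034) = sqrt(-604*846 - 2034) = sqrt(-510984 - 2034) = sqrt(-513018) = 3*I*sqrt(57002)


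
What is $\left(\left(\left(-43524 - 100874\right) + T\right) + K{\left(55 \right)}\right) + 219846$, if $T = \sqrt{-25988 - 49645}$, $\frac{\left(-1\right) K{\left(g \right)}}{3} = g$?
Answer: $75283 + i \sqrt{75633} \approx 75283.0 + 275.01 i$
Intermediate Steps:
$K{\left(g \right)} = - 3 g$
$T = i \sqrt{75633}$ ($T = \sqrt{-75633} = i \sqrt{75633} \approx 275.01 i$)
$\left(\left(\left(-43524 - 100874\right) + T\right) + K{\left(55 \right)}\right) + 219846 = \left(\left(\left(-43524 - 100874\right) + i \sqrt{75633}\right) - 165\right) + 219846 = \left(\left(-144398 + i \sqrt{75633}\right) - 165\right) + 219846 = \left(-144563 + i \sqrt{75633}\right) + 219846 = 75283 + i \sqrt{75633}$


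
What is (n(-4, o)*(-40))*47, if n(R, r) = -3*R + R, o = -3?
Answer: -15040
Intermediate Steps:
n(R, r) = -2*R
(n(-4, o)*(-40))*47 = (-2*(-4)*(-40))*47 = (8*(-40))*47 = -320*47 = -15040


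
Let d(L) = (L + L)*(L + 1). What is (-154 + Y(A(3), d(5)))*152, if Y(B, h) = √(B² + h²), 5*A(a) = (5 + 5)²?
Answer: -23408 + 3040*√10 ≈ -13795.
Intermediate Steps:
A(a) = 20 (A(a) = (5 + 5)²/5 = (⅕)*10² = (⅕)*100 = 20)
d(L) = 2*L*(1 + L) (d(L) = (2*L)*(1 + L) = 2*L*(1 + L))
(-154 + Y(A(3), d(5)))*152 = (-154 + √(20² + (2*5*(1 + 5))²))*152 = (-154 + √(400 + (2*5*6)²))*152 = (-154 + √(400 + 60²))*152 = (-154 + √(400 + 3600))*152 = (-154 + √4000)*152 = (-154 + 20*√10)*152 = -23408 + 3040*√10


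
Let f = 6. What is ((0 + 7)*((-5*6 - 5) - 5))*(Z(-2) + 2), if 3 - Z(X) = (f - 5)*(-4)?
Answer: -2520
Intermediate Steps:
Z(X) = 7 (Z(X) = 3 - (6 - 5)*(-4) = 3 - (-4) = 3 - 1*(-4) = 3 + 4 = 7)
((0 + 7)*((-5*6 - 5) - 5))*(Z(-2) + 2) = ((0 + 7)*((-5*6 - 5) - 5))*(7 + 2) = (7*((-30 - 5) - 5))*9 = (7*(-35 - 5))*9 = (7*(-40))*9 = -280*9 = -2520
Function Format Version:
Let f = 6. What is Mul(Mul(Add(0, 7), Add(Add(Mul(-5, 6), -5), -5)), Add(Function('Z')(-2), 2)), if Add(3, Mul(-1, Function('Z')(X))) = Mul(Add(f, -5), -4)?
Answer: -2520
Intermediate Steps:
Function('Z')(X) = 7 (Function('Z')(X) = Add(3, Mul(-1, Mul(Add(6, -5), -4))) = Add(3, Mul(-1, Mul(1, -4))) = Add(3, Mul(-1, -4)) = Add(3, 4) = 7)
Mul(Mul(Add(0, 7), Add(Add(Mul(-5, 6), -5), -5)), Add(Function('Z')(-2), 2)) = Mul(Mul(Add(0, 7), Add(Add(Mul(-5, 6), -5), -5)), Add(7, 2)) = Mul(Mul(7, Add(Add(-30, -5), -5)), 9) = Mul(Mul(7, Add(-35, -5)), 9) = Mul(Mul(7, -40), 9) = Mul(-280, 9) = -2520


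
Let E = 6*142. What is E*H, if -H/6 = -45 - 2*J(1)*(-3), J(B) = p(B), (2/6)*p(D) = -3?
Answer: 506088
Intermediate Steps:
p(D) = -9 (p(D) = 3*(-3) = -9)
J(B) = -9
E = 852
H = 594 (H = -6*(-45 - 2*(-9)*(-3)) = -6*(-45 + 18*(-3)) = -6*(-45 - 54) = -6*(-99) = 594)
E*H = 852*594 = 506088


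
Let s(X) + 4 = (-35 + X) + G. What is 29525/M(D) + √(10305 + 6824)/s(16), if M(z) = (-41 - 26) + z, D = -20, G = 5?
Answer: -29525/87 - √17129/18 ≈ -346.64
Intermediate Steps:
s(X) = -34 + X (s(X) = -4 + ((-35 + X) + 5) = -4 + (-30 + X) = -34 + X)
M(z) = -67 + z
29525/M(D) + √(10305 + 6824)/s(16) = 29525/(-67 - 20) + √(10305 + 6824)/(-34 + 16) = 29525/(-87) + √17129/(-18) = 29525*(-1/87) + √17129*(-1/18) = -29525/87 - √17129/18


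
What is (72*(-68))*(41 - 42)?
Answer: 4896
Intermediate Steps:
(72*(-68))*(41 - 42) = -4896*(-1) = 4896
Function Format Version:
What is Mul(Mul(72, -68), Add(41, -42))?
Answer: 4896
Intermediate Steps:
Mul(Mul(72, -68), Add(41, -42)) = Mul(-4896, -1) = 4896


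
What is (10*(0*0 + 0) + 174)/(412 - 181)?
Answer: 58/77 ≈ 0.75325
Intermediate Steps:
(10*(0*0 + 0) + 174)/(412 - 181) = (10*(0 + 0) + 174)/231 = (10*0 + 174)*(1/231) = (0 + 174)*(1/231) = 174*(1/231) = 58/77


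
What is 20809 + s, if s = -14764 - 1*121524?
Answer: -115479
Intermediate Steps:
s = -136288 (s = -14764 - 121524 = -136288)
20809 + s = 20809 - 136288 = -115479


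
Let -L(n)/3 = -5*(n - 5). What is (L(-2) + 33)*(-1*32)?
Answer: 2304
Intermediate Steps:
L(n) = -75 + 15*n (L(n) = -(-15)*(n - 5) = -(-15)*(-5 + n) = -3*(25 - 5*n) = -75 + 15*n)
(L(-2) + 33)*(-1*32) = ((-75 + 15*(-2)) + 33)*(-1*32) = ((-75 - 30) + 33)*(-32) = (-105 + 33)*(-32) = -72*(-32) = 2304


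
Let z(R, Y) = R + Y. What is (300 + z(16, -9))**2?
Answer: 94249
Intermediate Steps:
(300 + z(16, -9))**2 = (300 + (16 - 9))**2 = (300 + 7)**2 = 307**2 = 94249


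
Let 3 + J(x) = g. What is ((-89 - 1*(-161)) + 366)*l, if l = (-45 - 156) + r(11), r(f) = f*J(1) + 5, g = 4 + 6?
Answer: -52122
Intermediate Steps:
g = 10
J(x) = 7 (J(x) = -3 + 10 = 7)
r(f) = 5 + 7*f (r(f) = f*7 + 5 = 7*f + 5 = 5 + 7*f)
l = -119 (l = (-45 - 156) + (5 + 7*11) = -201 + (5 + 77) = -201 + 82 = -119)
((-89 - 1*(-161)) + 366)*l = ((-89 - 1*(-161)) + 366)*(-119) = ((-89 + 161) + 366)*(-119) = (72 + 366)*(-119) = 438*(-119) = -52122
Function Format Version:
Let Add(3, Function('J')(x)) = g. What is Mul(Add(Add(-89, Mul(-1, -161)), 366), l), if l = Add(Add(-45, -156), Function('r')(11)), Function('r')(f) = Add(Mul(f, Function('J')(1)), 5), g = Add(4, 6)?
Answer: -52122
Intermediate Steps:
g = 10
Function('J')(x) = 7 (Function('J')(x) = Add(-3, 10) = 7)
Function('r')(f) = Add(5, Mul(7, f)) (Function('r')(f) = Add(Mul(f, 7), 5) = Add(Mul(7, f), 5) = Add(5, Mul(7, f)))
l = -119 (l = Add(Add(-45, -156), Add(5, Mul(7, 11))) = Add(-201, Add(5, 77)) = Add(-201, 82) = -119)
Mul(Add(Add(-89, Mul(-1, -161)), 366), l) = Mul(Add(Add(-89, Mul(-1, -161)), 366), -119) = Mul(Add(Add(-89, 161), 366), -119) = Mul(Add(72, 366), -119) = Mul(438, -119) = -52122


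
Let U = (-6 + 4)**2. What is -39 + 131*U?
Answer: 485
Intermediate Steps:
U = 4 (U = (-2)**2 = 4)
-39 + 131*U = -39 + 131*4 = -39 + 524 = 485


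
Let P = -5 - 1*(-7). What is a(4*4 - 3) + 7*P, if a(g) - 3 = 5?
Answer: 22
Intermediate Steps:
a(g) = 8 (a(g) = 3 + 5 = 8)
P = 2 (P = -5 + 7 = 2)
a(4*4 - 3) + 7*P = 8 + 7*2 = 8 + 14 = 22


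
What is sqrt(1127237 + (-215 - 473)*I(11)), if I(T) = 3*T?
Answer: sqrt(1104533) ≈ 1051.0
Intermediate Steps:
sqrt(1127237 + (-215 - 473)*I(11)) = sqrt(1127237 + (-215 - 473)*(3*11)) = sqrt(1127237 - 688*33) = sqrt(1127237 - 22704) = sqrt(1104533)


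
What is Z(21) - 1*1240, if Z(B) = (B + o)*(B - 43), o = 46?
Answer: -2714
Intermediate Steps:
Z(B) = (-43 + B)*(46 + B) (Z(B) = (B + 46)*(B - 43) = (46 + B)*(-43 + B) = (-43 + B)*(46 + B))
Z(21) - 1*1240 = (-1978 + 21**2 + 3*21) - 1*1240 = (-1978 + 441 + 63) - 1240 = -1474 - 1240 = -2714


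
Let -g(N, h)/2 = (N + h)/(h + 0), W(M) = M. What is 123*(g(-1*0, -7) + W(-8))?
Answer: -1230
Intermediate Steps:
g(N, h) = -2*(N + h)/h (g(N, h) = -2*(N + h)/(h + 0) = -2*(N + h)/h)
123*(g(-1*0, -7) + W(-8)) = 123*((-2 - 2*(-1*0)/(-7)) - 8) = 123*((-2 - 2*0*(-1/7)) - 8) = 123*((-2 + 0) - 8) = 123*(-2 - 8) = 123*(-10) = -1230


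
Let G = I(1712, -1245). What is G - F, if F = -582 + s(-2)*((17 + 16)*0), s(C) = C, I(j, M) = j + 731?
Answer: 3025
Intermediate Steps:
I(j, M) = 731 + j
G = 2443 (G = 731 + 1712 = 2443)
F = -582 (F = -582 - 2*(17 + 16)*0 = -582 - 66*0 = -582 - 2*0 = -582 + 0 = -582)
G - F = 2443 - 1*(-582) = 2443 + 582 = 3025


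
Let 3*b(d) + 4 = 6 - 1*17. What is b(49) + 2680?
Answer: 2675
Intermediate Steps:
b(d) = -5 (b(d) = -4/3 + (6 - 1*17)/3 = -4/3 + (6 - 17)/3 = -4/3 + (⅓)*(-11) = -4/3 - 11/3 = -5)
b(49) + 2680 = -5 + 2680 = 2675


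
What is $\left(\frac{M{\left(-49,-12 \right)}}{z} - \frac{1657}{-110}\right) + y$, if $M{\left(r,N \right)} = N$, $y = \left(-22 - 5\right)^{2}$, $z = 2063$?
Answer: $\frac{168849041}{226930} \approx 744.06$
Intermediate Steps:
$y = 729$ ($y = \left(-27\right)^{2} = 729$)
$\left(\frac{M{\left(-49,-12 \right)}}{z} - \frac{1657}{-110}\right) + y = \left(- \frac{12}{2063} - \frac{1657}{-110}\right) + 729 = \left(\left(-12\right) \frac{1}{2063} - - \frac{1657}{110}\right) + 729 = \left(- \frac{12}{2063} + \frac{1657}{110}\right) + 729 = \frac{3417071}{226930} + 729 = \frac{168849041}{226930}$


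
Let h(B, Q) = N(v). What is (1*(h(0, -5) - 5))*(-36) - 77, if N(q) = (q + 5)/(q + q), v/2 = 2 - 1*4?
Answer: 215/2 ≈ 107.50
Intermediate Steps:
v = -4 (v = 2*(2 - 1*4) = 2*(2 - 4) = 2*(-2) = -4)
N(q) = (5 + q)/(2*q) (N(q) = (5 + q)/((2*q)) = (5 + q)*(1/(2*q)) = (5 + q)/(2*q))
h(B, Q) = -1/8 (h(B, Q) = (1/2)*(5 - 4)/(-4) = (1/2)*(-1/4)*1 = -1/8)
(1*(h(0, -5) - 5))*(-36) - 77 = (1*(-1/8 - 5))*(-36) - 77 = (1*(-41/8))*(-36) - 77 = -41/8*(-36) - 77 = 369/2 - 77 = 215/2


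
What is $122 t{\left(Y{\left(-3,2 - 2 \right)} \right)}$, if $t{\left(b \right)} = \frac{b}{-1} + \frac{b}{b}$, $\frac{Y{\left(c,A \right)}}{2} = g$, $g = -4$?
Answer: $1098$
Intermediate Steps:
$Y{\left(c,A \right)} = -8$ ($Y{\left(c,A \right)} = 2 \left(-4\right) = -8$)
$t{\left(b \right)} = 1 - b$ ($t{\left(b \right)} = b \left(-1\right) + 1 = - b + 1 = 1 - b$)
$122 t{\left(Y{\left(-3,2 - 2 \right)} \right)} = 122 \left(1 - -8\right) = 122 \left(1 + 8\right) = 122 \cdot 9 = 1098$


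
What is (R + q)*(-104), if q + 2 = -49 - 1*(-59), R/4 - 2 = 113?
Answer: -48672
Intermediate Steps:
R = 460 (R = 8 + 4*113 = 8 + 452 = 460)
q = 8 (q = -2 + (-49 - 1*(-59)) = -2 + (-49 + 59) = -2 + 10 = 8)
(R + q)*(-104) = (460 + 8)*(-104) = 468*(-104) = -48672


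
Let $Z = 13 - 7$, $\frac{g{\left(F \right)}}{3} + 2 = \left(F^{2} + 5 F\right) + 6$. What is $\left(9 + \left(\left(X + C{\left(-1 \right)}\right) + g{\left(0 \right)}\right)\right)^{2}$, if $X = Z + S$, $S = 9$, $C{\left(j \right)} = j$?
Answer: $1225$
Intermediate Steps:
$g{\left(F \right)} = 12 + 3 F^{2} + 15 F$ ($g{\left(F \right)} = -6 + 3 \left(\left(F^{2} + 5 F\right) + 6\right) = -6 + 3 \left(6 + F^{2} + 5 F\right) = -6 + \left(18 + 3 F^{2} + 15 F\right) = 12 + 3 F^{2} + 15 F$)
$Z = 6$
$X = 15$ ($X = 6 + 9 = 15$)
$\left(9 + \left(\left(X + C{\left(-1 \right)}\right) + g{\left(0 \right)}\right)\right)^{2} = \left(9 + \left(\left(15 - 1\right) + \left(12 + 3 \cdot 0^{2} + 15 \cdot 0\right)\right)\right)^{2} = \left(9 + \left(14 + \left(12 + 3 \cdot 0 + 0\right)\right)\right)^{2} = \left(9 + \left(14 + \left(12 + 0 + 0\right)\right)\right)^{2} = \left(9 + \left(14 + 12\right)\right)^{2} = \left(9 + 26\right)^{2} = 35^{2} = 1225$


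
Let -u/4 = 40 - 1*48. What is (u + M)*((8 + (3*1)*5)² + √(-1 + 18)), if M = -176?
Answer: -76176 - 144*√17 ≈ -76770.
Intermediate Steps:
u = 32 (u = -4*(40 - 1*48) = -4*(40 - 48) = -4*(-8) = 32)
(u + M)*((8 + (3*1)*5)² + √(-1 + 18)) = (32 - 176)*((8 + (3*1)*5)² + √(-1 + 18)) = -144*((8 + 3*5)² + √17) = -144*((8 + 15)² + √17) = -144*(23² + √17) = -144*(529 + √17) = -76176 - 144*√17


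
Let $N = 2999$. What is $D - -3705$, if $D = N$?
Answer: $6704$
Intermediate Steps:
$D = 2999$
$D - -3705 = 2999 - -3705 = 2999 + 3705 = 6704$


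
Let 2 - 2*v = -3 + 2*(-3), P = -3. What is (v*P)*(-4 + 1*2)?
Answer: 33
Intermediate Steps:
v = 11/2 (v = 1 - (-3 + 2*(-3))/2 = 1 - (-3 - 6)/2 = 1 - ½*(-9) = 1 + 9/2 = 11/2 ≈ 5.5000)
(v*P)*(-4 + 1*2) = ((11/2)*(-3))*(-4 + 1*2) = -33*(-4 + 2)/2 = -33/2*(-2) = 33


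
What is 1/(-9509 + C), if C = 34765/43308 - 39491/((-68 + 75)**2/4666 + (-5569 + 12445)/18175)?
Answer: -1428037602228/158617269110026337 ≈ -9.0030e-6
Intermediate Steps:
C = -145038059550440285/1428037602228 (C = 34765*(1/43308) - 39491/(7**2*(1/4666) + 6876*(1/18175)) = 34765/43308 - 39491/(49*(1/4666) + 6876/18175) = 34765/43308 - 39491/(49/4666 + 6876/18175) = 34765/43308 - 39491/32973991/84804550 = 34765/43308 - 39491*84804550/32973991 = 34765/43308 - 3349016484050/32973991 = -145038059550440285/1428037602228 ≈ -1.0156e+5)
1/(-9509 + C) = 1/(-9509 - 145038059550440285/1428037602228) = 1/(-158617269110026337/1428037602228) = -1428037602228/158617269110026337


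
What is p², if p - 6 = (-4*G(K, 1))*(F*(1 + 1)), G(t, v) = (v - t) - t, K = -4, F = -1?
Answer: 6084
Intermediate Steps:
G(t, v) = v - 2*t
p = 78 (p = 6 + (-4*(1 - 2*(-4)))*(-(1 + 1)) = 6 + (-4*(1 + 8))*(-1*2) = 6 - 4*9*(-2) = 6 - 36*(-2) = 6 + 72 = 78)
p² = 78² = 6084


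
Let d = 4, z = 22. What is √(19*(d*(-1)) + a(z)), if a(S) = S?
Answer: 3*I*√6 ≈ 7.3485*I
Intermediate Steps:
√(19*(d*(-1)) + a(z)) = √(19*(4*(-1)) + 22) = √(19*(-4) + 22) = √(-76 + 22) = √(-54) = 3*I*√6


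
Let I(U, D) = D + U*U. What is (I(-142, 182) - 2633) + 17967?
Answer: 35680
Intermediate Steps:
I(U, D) = D + U²
(I(-142, 182) - 2633) + 17967 = ((182 + (-142)²) - 2633) + 17967 = ((182 + 20164) - 2633) + 17967 = (20346 - 2633) + 17967 = 17713 + 17967 = 35680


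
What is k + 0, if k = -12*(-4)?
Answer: 48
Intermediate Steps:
k = 48
k + 0 = 48 + 0 = 48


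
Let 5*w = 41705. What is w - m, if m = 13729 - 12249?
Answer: 6861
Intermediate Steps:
w = 8341 (w = (⅕)*41705 = 8341)
m = 1480
w - m = 8341 - 1*1480 = 8341 - 1480 = 6861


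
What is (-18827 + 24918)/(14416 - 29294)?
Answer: -6091/14878 ≈ -0.40940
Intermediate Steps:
(-18827 + 24918)/(14416 - 29294) = 6091/(-14878) = 6091*(-1/14878) = -6091/14878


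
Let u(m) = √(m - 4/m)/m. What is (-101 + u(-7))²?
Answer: 3498898/343 + 606*I*√35/49 ≈ 10201.0 + 73.166*I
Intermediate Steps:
u(m) = √(m - 4/m)/m
(-101 + u(-7))² = (-101 + √(-7 - 4/(-7))/(-7))² = (-101 - √(-7 - 4*(-⅐))/7)² = (-101 - √(-7 + 4/7)/7)² = (-101 - 3*I*√35/49)²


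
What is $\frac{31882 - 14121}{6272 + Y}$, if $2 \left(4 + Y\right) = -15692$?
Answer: $- \frac{17761}{1578} \approx -11.255$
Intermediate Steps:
$Y = -7850$ ($Y = -4 + \frac{1}{2} \left(-15692\right) = -4 - 7846 = -7850$)
$\frac{31882 - 14121}{6272 + Y} = \frac{31882 - 14121}{6272 - 7850} = \frac{17761}{-1578} = 17761 \left(- \frac{1}{1578}\right) = - \frac{17761}{1578}$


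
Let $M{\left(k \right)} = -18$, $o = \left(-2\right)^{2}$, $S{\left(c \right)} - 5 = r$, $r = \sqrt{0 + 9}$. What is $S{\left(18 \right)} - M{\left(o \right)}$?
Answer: $26$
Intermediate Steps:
$r = 3$ ($r = \sqrt{9} = 3$)
$S{\left(c \right)} = 8$ ($S{\left(c \right)} = 5 + 3 = 8$)
$o = 4$
$S{\left(18 \right)} - M{\left(o \right)} = 8 - -18 = 8 + 18 = 26$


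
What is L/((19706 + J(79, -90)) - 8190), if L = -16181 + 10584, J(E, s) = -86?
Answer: -5597/11430 ≈ -0.48968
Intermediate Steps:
L = -5597
L/((19706 + J(79, -90)) - 8190) = -5597/((19706 - 86) - 8190) = -5597/(19620 - 8190) = -5597/11430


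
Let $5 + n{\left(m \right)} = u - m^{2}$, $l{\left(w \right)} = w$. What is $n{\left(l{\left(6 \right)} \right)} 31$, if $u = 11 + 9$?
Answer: $-651$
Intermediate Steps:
$u = 20$
$n{\left(m \right)} = 15 - m^{2}$ ($n{\left(m \right)} = -5 - \left(-20 + m^{2}\right) = 15 - m^{2}$)
$n{\left(l{\left(6 \right)} \right)} 31 = \left(15 - 6^{2}\right) 31 = \left(15 - 36\right) 31 = \left(-21\right) 31 = -651$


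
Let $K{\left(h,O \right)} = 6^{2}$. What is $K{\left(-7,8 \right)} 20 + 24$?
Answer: $744$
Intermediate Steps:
$K{\left(h,O \right)} = 36$
$K{\left(-7,8 \right)} 20 + 24 = 36 \cdot 20 + 24 = 720 + 24 = 744$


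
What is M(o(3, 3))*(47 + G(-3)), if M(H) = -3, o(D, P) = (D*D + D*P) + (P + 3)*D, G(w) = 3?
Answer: -150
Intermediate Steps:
o(D, P) = D**2 + D*P + D*(3 + P) (o(D, P) = (D**2 + D*P) + (3 + P)*D = (D**2 + D*P) + D*(3 + P) = D**2 + D*P + D*(3 + P))
M(o(3, 3))*(47 + G(-3)) = -3*(47 + 3) = -3*50 = -150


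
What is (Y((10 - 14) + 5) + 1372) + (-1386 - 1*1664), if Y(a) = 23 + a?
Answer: -1654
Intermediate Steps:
(Y((10 - 14) + 5) + 1372) + (-1386 - 1*1664) = ((23 + ((10 - 14) + 5)) + 1372) + (-1386 - 1*1664) = ((23 + (-4 + 5)) + 1372) + (-1386 - 1664) = ((23 + 1) + 1372) - 3050 = (24 + 1372) - 3050 = 1396 - 3050 = -1654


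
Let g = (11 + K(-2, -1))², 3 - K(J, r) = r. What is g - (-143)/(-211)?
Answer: 47332/211 ≈ 224.32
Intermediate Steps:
K(J, r) = 3 - r
g = 225 (g = (11 + (3 - 1*(-1)))² = (11 + (3 + 1))² = (11 + 4)² = 15² = 225)
g - (-143)/(-211) = 225 - (-143)/(-211) = 225 - (-143)*(-1)/211 = 225 - 1*143/211 = 225 - 143/211 = 47332/211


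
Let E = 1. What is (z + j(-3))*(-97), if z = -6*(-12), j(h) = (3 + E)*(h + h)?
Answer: -4656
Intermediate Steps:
j(h) = 8*h (j(h) = (3 + 1)*(h + h) = 4*(2*h) = 8*h)
z = 72
(z + j(-3))*(-97) = (72 + 8*(-3))*(-97) = (72 - 24)*(-97) = 48*(-97) = -4656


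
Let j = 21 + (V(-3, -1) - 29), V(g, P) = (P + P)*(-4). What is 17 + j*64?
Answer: 17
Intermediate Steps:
V(g, P) = -8*P (V(g, P) = (2*P)*(-4) = -8*P)
j = 0 (j = 21 + (-8*(-1) - 29) = 21 + (8 - 29) = 21 - 21 = 0)
17 + j*64 = 17 + 0*64 = 17 + 0 = 17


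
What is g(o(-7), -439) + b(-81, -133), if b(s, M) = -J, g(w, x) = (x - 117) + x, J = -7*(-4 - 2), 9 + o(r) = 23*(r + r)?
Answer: -1037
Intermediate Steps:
o(r) = -9 + 46*r (o(r) = -9 + 23*(r + r) = -9 + 23*(2*r) = -9 + 46*r)
J = 42 (J = -7*(-6) = 42)
g(w, x) = -117 + 2*x (g(w, x) = (-117 + x) + x = -117 + 2*x)
b(s, M) = -42 (b(s, M) = -1*42 = -42)
g(o(-7), -439) + b(-81, -133) = (-117 + 2*(-439)) - 42 = (-117 - 878) - 42 = -995 - 42 = -1037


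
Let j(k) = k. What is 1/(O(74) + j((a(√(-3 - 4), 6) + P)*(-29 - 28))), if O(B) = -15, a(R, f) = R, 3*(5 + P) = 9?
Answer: I/(3*(19*√7 + 33*I)) ≈ 0.003042 + 0.004634*I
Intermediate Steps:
P = -2 (P = -5 + (⅓)*9 = -5 + 3 = -2)
1/(O(74) + j((a(√(-3 - 4), 6) + P)*(-29 - 28))) = 1/(-15 + (√(-3 - 4) - 2)*(-29 - 28)) = 1/(-15 + (√(-7) - 2)*(-57)) = 1/(-15 + (I*√7 - 2)*(-57)) = 1/(-15 + (-2 + I*√7)*(-57)) = 1/(-15 + (114 - 57*I*√7)) = 1/(99 - 57*I*√7)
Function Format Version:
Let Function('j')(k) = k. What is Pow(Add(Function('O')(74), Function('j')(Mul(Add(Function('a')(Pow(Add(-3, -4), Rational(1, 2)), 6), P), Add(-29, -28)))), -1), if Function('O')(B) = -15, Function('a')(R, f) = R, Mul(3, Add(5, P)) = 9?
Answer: Mul(Rational(1, 3), I, Pow(Add(Mul(19, Pow(7, Rational(1, 2))), Mul(33, I)), -1)) ≈ Add(0.0030420, Mul(0.0046340, I))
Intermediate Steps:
P = -2 (P = Add(-5, Mul(Rational(1, 3), 9)) = Add(-5, 3) = -2)
Pow(Add(Function('O')(74), Function('j')(Mul(Add(Function('a')(Pow(Add(-3, -4), Rational(1, 2)), 6), P), Add(-29, -28)))), -1) = Pow(Add(-15, Mul(Add(Pow(Add(-3, -4), Rational(1, 2)), -2), Add(-29, -28))), -1) = Pow(Add(-15, Mul(Add(Pow(-7, Rational(1, 2)), -2), -57)), -1) = Pow(Add(-15, Mul(Add(Mul(I, Pow(7, Rational(1, 2))), -2), -57)), -1) = Pow(Add(-15, Mul(Add(-2, Mul(I, Pow(7, Rational(1, 2)))), -57)), -1) = Pow(Add(-15, Add(114, Mul(-57, I, Pow(7, Rational(1, 2))))), -1) = Pow(Add(99, Mul(-57, I, Pow(7, Rational(1, 2)))), -1)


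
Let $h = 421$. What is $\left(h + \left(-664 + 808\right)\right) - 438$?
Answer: $127$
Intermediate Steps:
$\left(h + \left(-664 + 808\right)\right) - 438 = \left(421 + \left(-664 + 808\right)\right) - 438 = \left(421 + 144\right) - 438 = 565 - 438 = 127$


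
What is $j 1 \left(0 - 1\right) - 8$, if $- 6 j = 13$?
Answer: $- \frac{35}{6} \approx -5.8333$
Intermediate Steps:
$j = - \frac{13}{6}$ ($j = \left(- \frac{1}{6}\right) 13 = - \frac{13}{6} \approx -2.1667$)
$j 1 \left(0 - 1\right) - 8 = - \frac{13 \cdot 1 \left(0 - 1\right)}{6} - 8 = - \frac{13 \cdot 1 \left(-1\right)}{6} - 8 = \left(- \frac{13}{6}\right) \left(-1\right) - 8 = \frac{13}{6} - 8 = - \frac{35}{6}$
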